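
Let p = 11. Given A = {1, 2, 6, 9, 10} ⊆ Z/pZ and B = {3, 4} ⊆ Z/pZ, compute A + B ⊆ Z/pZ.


Work in Z/11Z: reduce every sum a + b modulo 11.
Enumerate all 10 pairs:
a = 1: 1+3=4, 1+4=5
a = 2: 2+3=5, 2+4=6
a = 6: 6+3=9, 6+4=10
a = 9: 9+3=1, 9+4=2
a = 10: 10+3=2, 10+4=3
Distinct residues collected: {1, 2, 3, 4, 5, 6, 9, 10}
|A + B| = 8 (out of 11 total residues).

A + B = {1, 2, 3, 4, 5, 6, 9, 10}


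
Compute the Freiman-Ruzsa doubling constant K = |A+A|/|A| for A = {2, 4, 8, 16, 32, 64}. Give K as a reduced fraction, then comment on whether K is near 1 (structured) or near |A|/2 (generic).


|A| = 6.
Compute A + A by enumerating all 36 pairs.
A + A = {4, 6, 8, 10, 12, 16, 18, 20, 24, 32, 34, 36, 40, 48, 64, 66, 68, 72, 80, 96, 128}, so |A + A| = 21.
K = |A + A| / |A| = 21/6 = 7/2 ≈ 3.5000.
Reference: AP of size 6 gives K = 11/6 ≈ 1.8333; a fully generic set of size 6 gives K ≈ 3.5000.

|A| = 6, |A + A| = 21, K = 21/6 = 7/2.


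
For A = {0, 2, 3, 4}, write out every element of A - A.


A - A = {a - a' : a, a' ∈ A}.
Compute a - a' for each ordered pair (a, a'):
a = 0: 0-0=0, 0-2=-2, 0-3=-3, 0-4=-4
a = 2: 2-0=2, 2-2=0, 2-3=-1, 2-4=-2
a = 3: 3-0=3, 3-2=1, 3-3=0, 3-4=-1
a = 4: 4-0=4, 4-2=2, 4-3=1, 4-4=0
Collecting distinct values (and noting 0 appears from a-a):
A - A = {-4, -3, -2, -1, 0, 1, 2, 3, 4}
|A - A| = 9

A - A = {-4, -3, -2, -1, 0, 1, 2, 3, 4}


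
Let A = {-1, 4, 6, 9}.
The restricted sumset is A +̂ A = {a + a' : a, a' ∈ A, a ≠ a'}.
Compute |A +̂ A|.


Restricted sumset: A +̂ A = {a + a' : a ∈ A, a' ∈ A, a ≠ a'}.
Equivalently, take A + A and drop any sum 2a that is achievable ONLY as a + a for a ∈ A (i.e. sums representable only with equal summands).
Enumerate pairs (a, a') with a < a' (symmetric, so each unordered pair gives one sum; this covers all a ≠ a'):
  -1 + 4 = 3
  -1 + 6 = 5
  -1 + 9 = 8
  4 + 6 = 10
  4 + 9 = 13
  6 + 9 = 15
Collected distinct sums: {3, 5, 8, 10, 13, 15}
|A +̂ A| = 6
(Reference bound: |A +̂ A| ≥ 2|A| - 3 for |A| ≥ 2, with |A| = 4 giving ≥ 5.)

|A +̂ A| = 6


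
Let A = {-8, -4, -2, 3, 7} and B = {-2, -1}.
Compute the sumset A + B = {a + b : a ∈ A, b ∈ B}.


A + B = {a + b : a ∈ A, b ∈ B}.
Enumerate all |A|·|B| = 5·2 = 10 pairs (a, b) and collect distinct sums.
a = -8: -8+-2=-10, -8+-1=-9
a = -4: -4+-2=-6, -4+-1=-5
a = -2: -2+-2=-4, -2+-1=-3
a = 3: 3+-2=1, 3+-1=2
a = 7: 7+-2=5, 7+-1=6
Collecting distinct sums: A + B = {-10, -9, -6, -5, -4, -3, 1, 2, 5, 6}
|A + B| = 10

A + B = {-10, -9, -6, -5, -4, -3, 1, 2, 5, 6}


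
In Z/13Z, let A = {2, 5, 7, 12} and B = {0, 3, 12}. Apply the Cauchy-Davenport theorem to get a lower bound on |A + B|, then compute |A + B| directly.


Cauchy-Davenport: |A + B| ≥ min(p, |A| + |B| - 1) for A, B nonempty in Z/pZ.
|A| = 4, |B| = 3, p = 13.
CD lower bound = min(13, 4 + 3 - 1) = min(13, 6) = 6.
Compute A + B mod 13 directly:
a = 2: 2+0=2, 2+3=5, 2+12=1
a = 5: 5+0=5, 5+3=8, 5+12=4
a = 7: 7+0=7, 7+3=10, 7+12=6
a = 12: 12+0=12, 12+3=2, 12+12=11
A + B = {1, 2, 4, 5, 6, 7, 8, 10, 11, 12}, so |A + B| = 10.
Verify: 10 ≥ 6? Yes ✓.

CD lower bound = 6, actual |A + B| = 10.


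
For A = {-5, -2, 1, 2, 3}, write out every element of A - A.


A - A = {a - a' : a, a' ∈ A}.
Compute a - a' for each ordered pair (a, a'):
a = -5: -5--5=0, -5--2=-3, -5-1=-6, -5-2=-7, -5-3=-8
a = -2: -2--5=3, -2--2=0, -2-1=-3, -2-2=-4, -2-3=-5
a = 1: 1--5=6, 1--2=3, 1-1=0, 1-2=-1, 1-3=-2
a = 2: 2--5=7, 2--2=4, 2-1=1, 2-2=0, 2-3=-1
a = 3: 3--5=8, 3--2=5, 3-1=2, 3-2=1, 3-3=0
Collecting distinct values (and noting 0 appears from a-a):
A - A = {-8, -7, -6, -5, -4, -3, -2, -1, 0, 1, 2, 3, 4, 5, 6, 7, 8}
|A - A| = 17

A - A = {-8, -7, -6, -5, -4, -3, -2, -1, 0, 1, 2, 3, 4, 5, 6, 7, 8}


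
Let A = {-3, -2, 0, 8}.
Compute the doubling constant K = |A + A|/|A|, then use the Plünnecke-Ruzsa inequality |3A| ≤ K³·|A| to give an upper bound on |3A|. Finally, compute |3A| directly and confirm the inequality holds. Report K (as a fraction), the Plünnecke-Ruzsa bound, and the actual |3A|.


|A| = 4.
Step 1: Compute A + A by enumerating all 16 pairs.
A + A = {-6, -5, -4, -3, -2, 0, 5, 6, 8, 16}, so |A + A| = 10.
Step 2: Doubling constant K = |A + A|/|A| = 10/4 = 10/4 ≈ 2.5000.
Step 3: Plünnecke-Ruzsa gives |3A| ≤ K³·|A| = (2.5000)³ · 4 ≈ 62.5000.
Step 4: Compute 3A = A + A + A directly by enumerating all triples (a,b,c) ∈ A³; |3A| = 19.
Step 5: Check 19 ≤ 62.5000? Yes ✓.

K = 10/4, Plünnecke-Ruzsa bound K³|A| ≈ 62.5000, |3A| = 19, inequality holds.


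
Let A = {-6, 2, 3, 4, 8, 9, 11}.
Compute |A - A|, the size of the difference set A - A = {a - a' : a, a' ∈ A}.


A - A = {a - a' : a, a' ∈ A}; |A| = 7.
Bounds: 2|A|-1 ≤ |A - A| ≤ |A|² - |A| + 1, i.e. 13 ≤ |A - A| ≤ 43.
Note: 0 ∈ A - A always (from a - a). The set is symmetric: if d ∈ A - A then -d ∈ A - A.
Enumerate nonzero differences d = a - a' with a > a' (then include -d):
Positive differences: {1, 2, 3, 4, 5, 6, 7, 8, 9, 10, 14, 15, 17}
Full difference set: {0} ∪ (positive diffs) ∪ (negative diffs).
|A - A| = 1 + 2·13 = 27 (matches direct enumeration: 27).

|A - A| = 27


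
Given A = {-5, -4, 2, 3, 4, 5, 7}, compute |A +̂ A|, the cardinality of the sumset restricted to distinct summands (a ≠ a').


Restricted sumset: A +̂ A = {a + a' : a ∈ A, a' ∈ A, a ≠ a'}.
Equivalently, take A + A and drop any sum 2a that is achievable ONLY as a + a for a ∈ A (i.e. sums representable only with equal summands).
Enumerate pairs (a, a') with a < a' (symmetric, so each unordered pair gives one sum; this covers all a ≠ a'):
  -5 + -4 = -9
  -5 + 2 = -3
  -5 + 3 = -2
  -5 + 4 = -1
  -5 + 5 = 0
  -5 + 7 = 2
  -4 + 2 = -2
  -4 + 3 = -1
  -4 + 4 = 0
  -4 + 5 = 1
  -4 + 7 = 3
  2 + 3 = 5
  2 + 4 = 6
  2 + 5 = 7
  2 + 7 = 9
  3 + 4 = 7
  3 + 5 = 8
  3 + 7 = 10
  4 + 5 = 9
  4 + 7 = 11
  5 + 7 = 12
Collected distinct sums: {-9, -3, -2, -1, 0, 1, 2, 3, 5, 6, 7, 8, 9, 10, 11, 12}
|A +̂ A| = 16
(Reference bound: |A +̂ A| ≥ 2|A| - 3 for |A| ≥ 2, with |A| = 7 giving ≥ 11.)

|A +̂ A| = 16


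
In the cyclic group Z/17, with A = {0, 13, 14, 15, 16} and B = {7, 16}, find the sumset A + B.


Work in Z/17Z: reduce every sum a + b modulo 17.
Enumerate all 10 pairs:
a = 0: 0+7=7, 0+16=16
a = 13: 13+7=3, 13+16=12
a = 14: 14+7=4, 14+16=13
a = 15: 15+7=5, 15+16=14
a = 16: 16+7=6, 16+16=15
Distinct residues collected: {3, 4, 5, 6, 7, 12, 13, 14, 15, 16}
|A + B| = 10 (out of 17 total residues).

A + B = {3, 4, 5, 6, 7, 12, 13, 14, 15, 16}


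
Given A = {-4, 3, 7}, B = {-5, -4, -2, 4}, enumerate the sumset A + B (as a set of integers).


A + B = {a + b : a ∈ A, b ∈ B}.
Enumerate all |A|·|B| = 3·4 = 12 pairs (a, b) and collect distinct sums.
a = -4: -4+-5=-9, -4+-4=-8, -4+-2=-6, -4+4=0
a = 3: 3+-5=-2, 3+-4=-1, 3+-2=1, 3+4=7
a = 7: 7+-5=2, 7+-4=3, 7+-2=5, 7+4=11
Collecting distinct sums: A + B = {-9, -8, -6, -2, -1, 0, 1, 2, 3, 5, 7, 11}
|A + B| = 12

A + B = {-9, -8, -6, -2, -1, 0, 1, 2, 3, 5, 7, 11}


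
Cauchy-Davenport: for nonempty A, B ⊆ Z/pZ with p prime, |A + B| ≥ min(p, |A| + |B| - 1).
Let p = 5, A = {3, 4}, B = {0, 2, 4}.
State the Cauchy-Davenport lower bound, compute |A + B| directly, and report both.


Cauchy-Davenport: |A + B| ≥ min(p, |A| + |B| - 1) for A, B nonempty in Z/pZ.
|A| = 2, |B| = 3, p = 5.
CD lower bound = min(5, 2 + 3 - 1) = min(5, 4) = 4.
Compute A + B mod 5 directly:
a = 3: 3+0=3, 3+2=0, 3+4=2
a = 4: 4+0=4, 4+2=1, 4+4=3
A + B = {0, 1, 2, 3, 4}, so |A + B| = 5.
Verify: 5 ≥ 4? Yes ✓.

CD lower bound = 4, actual |A + B| = 5.


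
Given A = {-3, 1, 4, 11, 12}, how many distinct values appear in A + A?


A + A = {a + a' : a, a' ∈ A}; |A| = 5.
General bounds: 2|A| - 1 ≤ |A + A| ≤ |A|(|A|+1)/2, i.e. 9 ≤ |A + A| ≤ 15.
Lower bound 2|A|-1 is attained iff A is an arithmetic progression.
Enumerate sums a + a' for a ≤ a' (symmetric, so this suffices):
a = -3: -3+-3=-6, -3+1=-2, -3+4=1, -3+11=8, -3+12=9
a = 1: 1+1=2, 1+4=5, 1+11=12, 1+12=13
a = 4: 4+4=8, 4+11=15, 4+12=16
a = 11: 11+11=22, 11+12=23
a = 12: 12+12=24
Distinct sums: {-6, -2, 1, 2, 5, 8, 9, 12, 13, 15, 16, 22, 23, 24}
|A + A| = 14

|A + A| = 14


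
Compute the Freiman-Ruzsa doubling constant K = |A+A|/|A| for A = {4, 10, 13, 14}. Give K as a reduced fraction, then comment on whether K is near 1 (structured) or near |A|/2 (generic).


|A| = 4.
Compute A + A by enumerating all 16 pairs.
A + A = {8, 14, 17, 18, 20, 23, 24, 26, 27, 28}, so |A + A| = 10.
K = |A + A| / |A| = 10/4 = 5/2 ≈ 2.5000.
Reference: AP of size 4 gives K = 7/4 ≈ 1.7500; a fully generic set of size 4 gives K ≈ 2.5000.

|A| = 4, |A + A| = 10, K = 10/4 = 5/2.


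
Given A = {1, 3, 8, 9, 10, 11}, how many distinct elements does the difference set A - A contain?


A - A = {a - a' : a, a' ∈ A}; |A| = 6.
Bounds: 2|A|-1 ≤ |A - A| ≤ |A|² - |A| + 1, i.e. 11 ≤ |A - A| ≤ 31.
Note: 0 ∈ A - A always (from a - a). The set is symmetric: if d ∈ A - A then -d ∈ A - A.
Enumerate nonzero differences d = a - a' with a > a' (then include -d):
Positive differences: {1, 2, 3, 5, 6, 7, 8, 9, 10}
Full difference set: {0} ∪ (positive diffs) ∪ (negative diffs).
|A - A| = 1 + 2·9 = 19 (matches direct enumeration: 19).

|A - A| = 19


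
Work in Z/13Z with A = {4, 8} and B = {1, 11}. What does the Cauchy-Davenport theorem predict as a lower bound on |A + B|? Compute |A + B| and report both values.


Cauchy-Davenport: |A + B| ≥ min(p, |A| + |B| - 1) for A, B nonempty in Z/pZ.
|A| = 2, |B| = 2, p = 13.
CD lower bound = min(13, 2 + 2 - 1) = min(13, 3) = 3.
Compute A + B mod 13 directly:
a = 4: 4+1=5, 4+11=2
a = 8: 8+1=9, 8+11=6
A + B = {2, 5, 6, 9}, so |A + B| = 4.
Verify: 4 ≥ 3? Yes ✓.

CD lower bound = 3, actual |A + B| = 4.


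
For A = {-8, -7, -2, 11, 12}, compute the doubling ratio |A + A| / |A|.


|A| = 5.
Compute A + A by enumerating all 25 pairs.
A + A = {-16, -15, -14, -10, -9, -4, 3, 4, 5, 9, 10, 22, 23, 24}, so |A + A| = 14.
K = |A + A| / |A| = 14/5 (already in lowest terms) ≈ 2.8000.
Reference: AP of size 5 gives K = 9/5 ≈ 1.8000; a fully generic set of size 5 gives K ≈ 3.0000.

|A| = 5, |A + A| = 14, K = 14/5.


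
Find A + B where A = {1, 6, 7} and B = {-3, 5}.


A + B = {a + b : a ∈ A, b ∈ B}.
Enumerate all |A|·|B| = 3·2 = 6 pairs (a, b) and collect distinct sums.
a = 1: 1+-3=-2, 1+5=6
a = 6: 6+-3=3, 6+5=11
a = 7: 7+-3=4, 7+5=12
Collecting distinct sums: A + B = {-2, 3, 4, 6, 11, 12}
|A + B| = 6

A + B = {-2, 3, 4, 6, 11, 12}


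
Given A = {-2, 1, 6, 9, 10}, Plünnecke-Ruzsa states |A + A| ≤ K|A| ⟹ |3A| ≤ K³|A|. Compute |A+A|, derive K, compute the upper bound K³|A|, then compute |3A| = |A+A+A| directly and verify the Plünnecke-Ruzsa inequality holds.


|A| = 5.
Step 1: Compute A + A by enumerating all 25 pairs.
A + A = {-4, -1, 2, 4, 7, 8, 10, 11, 12, 15, 16, 18, 19, 20}, so |A + A| = 14.
Step 2: Doubling constant K = |A + A|/|A| = 14/5 = 14/5 ≈ 2.8000.
Step 3: Plünnecke-Ruzsa gives |3A| ≤ K³·|A| = (2.8000)³ · 5 ≈ 109.7600.
Step 4: Compute 3A = A + A + A directly by enumerating all triples (a,b,c) ∈ A³; |3A| = 28.
Step 5: Check 28 ≤ 109.7600? Yes ✓.

K = 14/5, Plünnecke-Ruzsa bound K³|A| ≈ 109.7600, |3A| = 28, inequality holds.


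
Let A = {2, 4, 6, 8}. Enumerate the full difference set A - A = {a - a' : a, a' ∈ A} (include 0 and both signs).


A - A = {a - a' : a, a' ∈ A}.
Compute a - a' for each ordered pair (a, a'):
a = 2: 2-2=0, 2-4=-2, 2-6=-4, 2-8=-6
a = 4: 4-2=2, 4-4=0, 4-6=-2, 4-8=-4
a = 6: 6-2=4, 6-4=2, 6-6=0, 6-8=-2
a = 8: 8-2=6, 8-4=4, 8-6=2, 8-8=0
Collecting distinct values (and noting 0 appears from a-a):
A - A = {-6, -4, -2, 0, 2, 4, 6}
|A - A| = 7

A - A = {-6, -4, -2, 0, 2, 4, 6}


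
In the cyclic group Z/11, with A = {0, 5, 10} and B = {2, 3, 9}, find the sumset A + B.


Work in Z/11Z: reduce every sum a + b modulo 11.
Enumerate all 9 pairs:
a = 0: 0+2=2, 0+3=3, 0+9=9
a = 5: 5+2=7, 5+3=8, 5+9=3
a = 10: 10+2=1, 10+3=2, 10+9=8
Distinct residues collected: {1, 2, 3, 7, 8, 9}
|A + B| = 6 (out of 11 total residues).

A + B = {1, 2, 3, 7, 8, 9}


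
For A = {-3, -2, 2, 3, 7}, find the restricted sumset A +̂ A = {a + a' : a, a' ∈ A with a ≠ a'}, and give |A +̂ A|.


Restricted sumset: A +̂ A = {a + a' : a ∈ A, a' ∈ A, a ≠ a'}.
Equivalently, take A + A and drop any sum 2a that is achievable ONLY as a + a for a ∈ A (i.e. sums representable only with equal summands).
Enumerate pairs (a, a') with a < a' (symmetric, so each unordered pair gives one sum; this covers all a ≠ a'):
  -3 + -2 = -5
  -3 + 2 = -1
  -3 + 3 = 0
  -3 + 7 = 4
  -2 + 2 = 0
  -2 + 3 = 1
  -2 + 7 = 5
  2 + 3 = 5
  2 + 7 = 9
  3 + 7 = 10
Collected distinct sums: {-5, -1, 0, 1, 4, 5, 9, 10}
|A +̂ A| = 8
(Reference bound: |A +̂ A| ≥ 2|A| - 3 for |A| ≥ 2, with |A| = 5 giving ≥ 7.)

|A +̂ A| = 8


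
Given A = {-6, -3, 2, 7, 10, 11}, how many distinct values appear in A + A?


A + A = {a + a' : a, a' ∈ A}; |A| = 6.
General bounds: 2|A| - 1 ≤ |A + A| ≤ |A|(|A|+1)/2, i.e. 11 ≤ |A + A| ≤ 21.
Lower bound 2|A|-1 is attained iff A is an arithmetic progression.
Enumerate sums a + a' for a ≤ a' (symmetric, so this suffices):
a = -6: -6+-6=-12, -6+-3=-9, -6+2=-4, -6+7=1, -6+10=4, -6+11=5
a = -3: -3+-3=-6, -3+2=-1, -3+7=4, -3+10=7, -3+11=8
a = 2: 2+2=4, 2+7=9, 2+10=12, 2+11=13
a = 7: 7+7=14, 7+10=17, 7+11=18
a = 10: 10+10=20, 10+11=21
a = 11: 11+11=22
Distinct sums: {-12, -9, -6, -4, -1, 1, 4, 5, 7, 8, 9, 12, 13, 14, 17, 18, 20, 21, 22}
|A + A| = 19

|A + A| = 19


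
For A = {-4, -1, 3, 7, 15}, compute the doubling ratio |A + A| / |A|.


|A| = 5.
Compute A + A by enumerating all 25 pairs.
A + A = {-8, -5, -2, -1, 2, 3, 6, 10, 11, 14, 18, 22, 30}, so |A + A| = 13.
K = |A + A| / |A| = 13/5 (already in lowest terms) ≈ 2.6000.
Reference: AP of size 5 gives K = 9/5 ≈ 1.8000; a fully generic set of size 5 gives K ≈ 3.0000.

|A| = 5, |A + A| = 13, K = 13/5.


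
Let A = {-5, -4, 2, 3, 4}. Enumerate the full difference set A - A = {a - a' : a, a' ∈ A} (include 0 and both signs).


A - A = {a - a' : a, a' ∈ A}.
Compute a - a' for each ordered pair (a, a'):
a = -5: -5--5=0, -5--4=-1, -5-2=-7, -5-3=-8, -5-4=-9
a = -4: -4--5=1, -4--4=0, -4-2=-6, -4-3=-7, -4-4=-8
a = 2: 2--5=7, 2--4=6, 2-2=0, 2-3=-1, 2-4=-2
a = 3: 3--5=8, 3--4=7, 3-2=1, 3-3=0, 3-4=-1
a = 4: 4--5=9, 4--4=8, 4-2=2, 4-3=1, 4-4=0
Collecting distinct values (and noting 0 appears from a-a):
A - A = {-9, -8, -7, -6, -2, -1, 0, 1, 2, 6, 7, 8, 9}
|A - A| = 13

A - A = {-9, -8, -7, -6, -2, -1, 0, 1, 2, 6, 7, 8, 9}


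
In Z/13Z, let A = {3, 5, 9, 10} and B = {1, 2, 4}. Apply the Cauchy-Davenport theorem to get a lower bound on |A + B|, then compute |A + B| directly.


Cauchy-Davenport: |A + B| ≥ min(p, |A| + |B| - 1) for A, B nonempty in Z/pZ.
|A| = 4, |B| = 3, p = 13.
CD lower bound = min(13, 4 + 3 - 1) = min(13, 6) = 6.
Compute A + B mod 13 directly:
a = 3: 3+1=4, 3+2=5, 3+4=7
a = 5: 5+1=6, 5+2=7, 5+4=9
a = 9: 9+1=10, 9+2=11, 9+4=0
a = 10: 10+1=11, 10+2=12, 10+4=1
A + B = {0, 1, 4, 5, 6, 7, 9, 10, 11, 12}, so |A + B| = 10.
Verify: 10 ≥ 6? Yes ✓.

CD lower bound = 6, actual |A + B| = 10.


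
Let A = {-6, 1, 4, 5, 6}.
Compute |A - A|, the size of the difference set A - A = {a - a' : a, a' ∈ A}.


A - A = {a - a' : a, a' ∈ A}; |A| = 5.
Bounds: 2|A|-1 ≤ |A - A| ≤ |A|² - |A| + 1, i.e. 9 ≤ |A - A| ≤ 21.
Note: 0 ∈ A - A always (from a - a). The set is symmetric: if d ∈ A - A then -d ∈ A - A.
Enumerate nonzero differences d = a - a' with a > a' (then include -d):
Positive differences: {1, 2, 3, 4, 5, 7, 10, 11, 12}
Full difference set: {0} ∪ (positive diffs) ∪ (negative diffs).
|A - A| = 1 + 2·9 = 19 (matches direct enumeration: 19).

|A - A| = 19


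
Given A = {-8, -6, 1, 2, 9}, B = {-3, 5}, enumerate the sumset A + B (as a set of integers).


A + B = {a + b : a ∈ A, b ∈ B}.
Enumerate all |A|·|B| = 5·2 = 10 pairs (a, b) and collect distinct sums.
a = -8: -8+-3=-11, -8+5=-3
a = -6: -6+-3=-9, -6+5=-1
a = 1: 1+-3=-2, 1+5=6
a = 2: 2+-3=-1, 2+5=7
a = 9: 9+-3=6, 9+5=14
Collecting distinct sums: A + B = {-11, -9, -3, -2, -1, 6, 7, 14}
|A + B| = 8

A + B = {-11, -9, -3, -2, -1, 6, 7, 14}


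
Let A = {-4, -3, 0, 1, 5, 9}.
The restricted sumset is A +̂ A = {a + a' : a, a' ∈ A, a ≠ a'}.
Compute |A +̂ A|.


Restricted sumset: A +̂ A = {a + a' : a ∈ A, a' ∈ A, a ≠ a'}.
Equivalently, take A + A and drop any sum 2a that is achievable ONLY as a + a for a ∈ A (i.e. sums representable only with equal summands).
Enumerate pairs (a, a') with a < a' (symmetric, so each unordered pair gives one sum; this covers all a ≠ a'):
  -4 + -3 = -7
  -4 + 0 = -4
  -4 + 1 = -3
  -4 + 5 = 1
  -4 + 9 = 5
  -3 + 0 = -3
  -3 + 1 = -2
  -3 + 5 = 2
  -3 + 9 = 6
  0 + 1 = 1
  0 + 5 = 5
  0 + 9 = 9
  1 + 5 = 6
  1 + 9 = 10
  5 + 9 = 14
Collected distinct sums: {-7, -4, -3, -2, 1, 2, 5, 6, 9, 10, 14}
|A +̂ A| = 11
(Reference bound: |A +̂ A| ≥ 2|A| - 3 for |A| ≥ 2, with |A| = 6 giving ≥ 9.)

|A +̂ A| = 11


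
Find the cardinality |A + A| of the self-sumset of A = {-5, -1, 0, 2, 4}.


A + A = {a + a' : a, a' ∈ A}; |A| = 5.
General bounds: 2|A| - 1 ≤ |A + A| ≤ |A|(|A|+1)/2, i.e. 9 ≤ |A + A| ≤ 15.
Lower bound 2|A|-1 is attained iff A is an arithmetic progression.
Enumerate sums a + a' for a ≤ a' (symmetric, so this suffices):
a = -5: -5+-5=-10, -5+-1=-6, -5+0=-5, -5+2=-3, -5+4=-1
a = -1: -1+-1=-2, -1+0=-1, -1+2=1, -1+4=3
a = 0: 0+0=0, 0+2=2, 0+4=4
a = 2: 2+2=4, 2+4=6
a = 4: 4+4=8
Distinct sums: {-10, -6, -5, -3, -2, -1, 0, 1, 2, 3, 4, 6, 8}
|A + A| = 13

|A + A| = 13


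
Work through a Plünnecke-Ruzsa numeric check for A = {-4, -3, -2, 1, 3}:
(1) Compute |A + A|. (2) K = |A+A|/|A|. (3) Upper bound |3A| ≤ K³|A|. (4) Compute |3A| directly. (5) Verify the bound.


|A| = 5.
Step 1: Compute A + A by enumerating all 25 pairs.
A + A = {-8, -7, -6, -5, -4, -3, -2, -1, 0, 1, 2, 4, 6}, so |A + A| = 13.
Step 2: Doubling constant K = |A + A|/|A| = 13/5 = 13/5 ≈ 2.6000.
Step 3: Plünnecke-Ruzsa gives |3A| ≤ K³·|A| = (2.6000)³ · 5 ≈ 87.8800.
Step 4: Compute 3A = A + A + A directly by enumerating all triples (a,b,c) ∈ A³; |3A| = 20.
Step 5: Check 20 ≤ 87.8800? Yes ✓.

K = 13/5, Plünnecke-Ruzsa bound K³|A| ≈ 87.8800, |3A| = 20, inequality holds.


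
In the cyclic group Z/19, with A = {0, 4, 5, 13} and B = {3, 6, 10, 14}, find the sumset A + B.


Work in Z/19Z: reduce every sum a + b modulo 19.
Enumerate all 16 pairs:
a = 0: 0+3=3, 0+6=6, 0+10=10, 0+14=14
a = 4: 4+3=7, 4+6=10, 4+10=14, 4+14=18
a = 5: 5+3=8, 5+6=11, 5+10=15, 5+14=0
a = 13: 13+3=16, 13+6=0, 13+10=4, 13+14=8
Distinct residues collected: {0, 3, 4, 6, 7, 8, 10, 11, 14, 15, 16, 18}
|A + B| = 12 (out of 19 total residues).

A + B = {0, 3, 4, 6, 7, 8, 10, 11, 14, 15, 16, 18}


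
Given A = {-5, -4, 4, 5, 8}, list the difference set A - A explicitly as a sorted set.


A - A = {a - a' : a, a' ∈ A}.
Compute a - a' for each ordered pair (a, a'):
a = -5: -5--5=0, -5--4=-1, -5-4=-9, -5-5=-10, -5-8=-13
a = -4: -4--5=1, -4--4=0, -4-4=-8, -4-5=-9, -4-8=-12
a = 4: 4--5=9, 4--4=8, 4-4=0, 4-5=-1, 4-8=-4
a = 5: 5--5=10, 5--4=9, 5-4=1, 5-5=0, 5-8=-3
a = 8: 8--5=13, 8--4=12, 8-4=4, 8-5=3, 8-8=0
Collecting distinct values (and noting 0 appears from a-a):
A - A = {-13, -12, -10, -9, -8, -4, -3, -1, 0, 1, 3, 4, 8, 9, 10, 12, 13}
|A - A| = 17

A - A = {-13, -12, -10, -9, -8, -4, -3, -1, 0, 1, 3, 4, 8, 9, 10, 12, 13}


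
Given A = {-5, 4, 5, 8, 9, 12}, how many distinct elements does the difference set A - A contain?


A - A = {a - a' : a, a' ∈ A}; |A| = 6.
Bounds: 2|A|-1 ≤ |A - A| ≤ |A|² - |A| + 1, i.e. 11 ≤ |A - A| ≤ 31.
Note: 0 ∈ A - A always (from a - a). The set is symmetric: if d ∈ A - A then -d ∈ A - A.
Enumerate nonzero differences d = a - a' with a > a' (then include -d):
Positive differences: {1, 3, 4, 5, 7, 8, 9, 10, 13, 14, 17}
Full difference set: {0} ∪ (positive diffs) ∪ (negative diffs).
|A - A| = 1 + 2·11 = 23 (matches direct enumeration: 23).

|A - A| = 23


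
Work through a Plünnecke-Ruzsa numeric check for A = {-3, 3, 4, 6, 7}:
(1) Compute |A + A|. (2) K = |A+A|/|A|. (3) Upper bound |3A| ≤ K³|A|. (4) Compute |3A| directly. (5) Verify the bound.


|A| = 5.
Step 1: Compute A + A by enumerating all 25 pairs.
A + A = {-6, 0, 1, 3, 4, 6, 7, 8, 9, 10, 11, 12, 13, 14}, so |A + A| = 14.
Step 2: Doubling constant K = |A + A|/|A| = 14/5 = 14/5 ≈ 2.8000.
Step 3: Plünnecke-Ruzsa gives |3A| ≤ K³·|A| = (2.8000)³ · 5 ≈ 109.7600.
Step 4: Compute 3A = A + A + A directly by enumerating all triples (a,b,c) ∈ A³; |3A| = 24.
Step 5: Check 24 ≤ 109.7600? Yes ✓.

K = 14/5, Plünnecke-Ruzsa bound K³|A| ≈ 109.7600, |3A| = 24, inequality holds.


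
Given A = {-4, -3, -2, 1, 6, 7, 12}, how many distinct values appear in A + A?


A + A = {a + a' : a, a' ∈ A}; |A| = 7.
General bounds: 2|A| - 1 ≤ |A + A| ≤ |A|(|A|+1)/2, i.e. 13 ≤ |A + A| ≤ 28.
Lower bound 2|A|-1 is attained iff A is an arithmetic progression.
Enumerate sums a + a' for a ≤ a' (symmetric, so this suffices):
a = -4: -4+-4=-8, -4+-3=-7, -4+-2=-6, -4+1=-3, -4+6=2, -4+7=3, -4+12=8
a = -3: -3+-3=-6, -3+-2=-5, -3+1=-2, -3+6=3, -3+7=4, -3+12=9
a = -2: -2+-2=-4, -2+1=-1, -2+6=4, -2+7=5, -2+12=10
a = 1: 1+1=2, 1+6=7, 1+7=8, 1+12=13
a = 6: 6+6=12, 6+7=13, 6+12=18
a = 7: 7+7=14, 7+12=19
a = 12: 12+12=24
Distinct sums: {-8, -7, -6, -5, -4, -3, -2, -1, 2, 3, 4, 5, 7, 8, 9, 10, 12, 13, 14, 18, 19, 24}
|A + A| = 22

|A + A| = 22


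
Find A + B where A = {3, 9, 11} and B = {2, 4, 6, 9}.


A + B = {a + b : a ∈ A, b ∈ B}.
Enumerate all |A|·|B| = 3·4 = 12 pairs (a, b) and collect distinct sums.
a = 3: 3+2=5, 3+4=7, 3+6=9, 3+9=12
a = 9: 9+2=11, 9+4=13, 9+6=15, 9+9=18
a = 11: 11+2=13, 11+4=15, 11+6=17, 11+9=20
Collecting distinct sums: A + B = {5, 7, 9, 11, 12, 13, 15, 17, 18, 20}
|A + B| = 10

A + B = {5, 7, 9, 11, 12, 13, 15, 17, 18, 20}


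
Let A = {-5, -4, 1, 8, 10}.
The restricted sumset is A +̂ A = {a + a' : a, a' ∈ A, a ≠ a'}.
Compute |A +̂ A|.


Restricted sumset: A +̂ A = {a + a' : a ∈ A, a' ∈ A, a ≠ a'}.
Equivalently, take A + A and drop any sum 2a that is achievable ONLY as a + a for a ∈ A (i.e. sums representable only with equal summands).
Enumerate pairs (a, a') with a < a' (symmetric, so each unordered pair gives one sum; this covers all a ≠ a'):
  -5 + -4 = -9
  -5 + 1 = -4
  -5 + 8 = 3
  -5 + 10 = 5
  -4 + 1 = -3
  -4 + 8 = 4
  -4 + 10 = 6
  1 + 8 = 9
  1 + 10 = 11
  8 + 10 = 18
Collected distinct sums: {-9, -4, -3, 3, 4, 5, 6, 9, 11, 18}
|A +̂ A| = 10
(Reference bound: |A +̂ A| ≥ 2|A| - 3 for |A| ≥ 2, with |A| = 5 giving ≥ 7.)

|A +̂ A| = 10


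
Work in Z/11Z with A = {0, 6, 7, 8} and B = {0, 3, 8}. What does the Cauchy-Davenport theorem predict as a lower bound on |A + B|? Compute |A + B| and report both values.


Cauchy-Davenport: |A + B| ≥ min(p, |A| + |B| - 1) for A, B nonempty in Z/pZ.
|A| = 4, |B| = 3, p = 11.
CD lower bound = min(11, 4 + 3 - 1) = min(11, 6) = 6.
Compute A + B mod 11 directly:
a = 0: 0+0=0, 0+3=3, 0+8=8
a = 6: 6+0=6, 6+3=9, 6+8=3
a = 7: 7+0=7, 7+3=10, 7+8=4
a = 8: 8+0=8, 8+3=0, 8+8=5
A + B = {0, 3, 4, 5, 6, 7, 8, 9, 10}, so |A + B| = 9.
Verify: 9 ≥ 6? Yes ✓.

CD lower bound = 6, actual |A + B| = 9.


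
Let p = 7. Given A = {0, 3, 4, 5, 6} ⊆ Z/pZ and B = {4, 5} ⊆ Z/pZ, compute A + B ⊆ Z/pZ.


Work in Z/7Z: reduce every sum a + b modulo 7.
Enumerate all 10 pairs:
a = 0: 0+4=4, 0+5=5
a = 3: 3+4=0, 3+5=1
a = 4: 4+4=1, 4+5=2
a = 5: 5+4=2, 5+5=3
a = 6: 6+4=3, 6+5=4
Distinct residues collected: {0, 1, 2, 3, 4, 5}
|A + B| = 6 (out of 7 total residues).

A + B = {0, 1, 2, 3, 4, 5}


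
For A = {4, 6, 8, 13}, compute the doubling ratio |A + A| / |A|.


|A| = 4.
Compute A + A by enumerating all 16 pairs.
A + A = {8, 10, 12, 14, 16, 17, 19, 21, 26}, so |A + A| = 9.
K = |A + A| / |A| = 9/4 (already in lowest terms) ≈ 2.2500.
Reference: AP of size 4 gives K = 7/4 ≈ 1.7500; a fully generic set of size 4 gives K ≈ 2.5000.

|A| = 4, |A + A| = 9, K = 9/4.


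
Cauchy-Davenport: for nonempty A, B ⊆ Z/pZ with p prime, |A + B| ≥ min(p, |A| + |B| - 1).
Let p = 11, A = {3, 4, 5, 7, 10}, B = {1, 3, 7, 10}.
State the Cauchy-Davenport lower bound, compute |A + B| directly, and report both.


Cauchy-Davenport: |A + B| ≥ min(p, |A| + |B| - 1) for A, B nonempty in Z/pZ.
|A| = 5, |B| = 4, p = 11.
CD lower bound = min(11, 5 + 4 - 1) = min(11, 8) = 8.
Compute A + B mod 11 directly:
a = 3: 3+1=4, 3+3=6, 3+7=10, 3+10=2
a = 4: 4+1=5, 4+3=7, 4+7=0, 4+10=3
a = 5: 5+1=6, 5+3=8, 5+7=1, 5+10=4
a = 7: 7+1=8, 7+3=10, 7+7=3, 7+10=6
a = 10: 10+1=0, 10+3=2, 10+7=6, 10+10=9
A + B = {0, 1, 2, 3, 4, 5, 6, 7, 8, 9, 10}, so |A + B| = 11.
Verify: 11 ≥ 8? Yes ✓.

CD lower bound = 8, actual |A + B| = 11.


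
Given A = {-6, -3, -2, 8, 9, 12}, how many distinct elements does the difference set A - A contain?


A - A = {a - a' : a, a' ∈ A}; |A| = 6.
Bounds: 2|A|-1 ≤ |A - A| ≤ |A|² - |A| + 1, i.e. 11 ≤ |A - A| ≤ 31.
Note: 0 ∈ A - A always (from a - a). The set is symmetric: if d ∈ A - A then -d ∈ A - A.
Enumerate nonzero differences d = a - a' with a > a' (then include -d):
Positive differences: {1, 3, 4, 10, 11, 12, 14, 15, 18}
Full difference set: {0} ∪ (positive diffs) ∪ (negative diffs).
|A - A| = 1 + 2·9 = 19 (matches direct enumeration: 19).

|A - A| = 19


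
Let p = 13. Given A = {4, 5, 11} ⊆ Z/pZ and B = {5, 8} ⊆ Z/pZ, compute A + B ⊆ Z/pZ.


Work in Z/13Z: reduce every sum a + b modulo 13.
Enumerate all 6 pairs:
a = 4: 4+5=9, 4+8=12
a = 5: 5+5=10, 5+8=0
a = 11: 11+5=3, 11+8=6
Distinct residues collected: {0, 3, 6, 9, 10, 12}
|A + B| = 6 (out of 13 total residues).

A + B = {0, 3, 6, 9, 10, 12}


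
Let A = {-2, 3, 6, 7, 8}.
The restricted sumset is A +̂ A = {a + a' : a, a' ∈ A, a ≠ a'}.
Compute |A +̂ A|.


Restricted sumset: A +̂ A = {a + a' : a ∈ A, a' ∈ A, a ≠ a'}.
Equivalently, take A + A and drop any sum 2a that is achievable ONLY as a + a for a ∈ A (i.e. sums representable only with equal summands).
Enumerate pairs (a, a') with a < a' (symmetric, so each unordered pair gives one sum; this covers all a ≠ a'):
  -2 + 3 = 1
  -2 + 6 = 4
  -2 + 7 = 5
  -2 + 8 = 6
  3 + 6 = 9
  3 + 7 = 10
  3 + 8 = 11
  6 + 7 = 13
  6 + 8 = 14
  7 + 8 = 15
Collected distinct sums: {1, 4, 5, 6, 9, 10, 11, 13, 14, 15}
|A +̂ A| = 10
(Reference bound: |A +̂ A| ≥ 2|A| - 3 for |A| ≥ 2, with |A| = 5 giving ≥ 7.)

|A +̂ A| = 10


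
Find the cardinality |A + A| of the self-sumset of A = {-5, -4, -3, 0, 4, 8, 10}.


A + A = {a + a' : a, a' ∈ A}; |A| = 7.
General bounds: 2|A| - 1 ≤ |A + A| ≤ |A|(|A|+1)/2, i.e. 13 ≤ |A + A| ≤ 28.
Lower bound 2|A|-1 is attained iff A is an arithmetic progression.
Enumerate sums a + a' for a ≤ a' (symmetric, so this suffices):
a = -5: -5+-5=-10, -5+-4=-9, -5+-3=-8, -5+0=-5, -5+4=-1, -5+8=3, -5+10=5
a = -4: -4+-4=-8, -4+-3=-7, -4+0=-4, -4+4=0, -4+8=4, -4+10=6
a = -3: -3+-3=-6, -3+0=-3, -3+4=1, -3+8=5, -3+10=7
a = 0: 0+0=0, 0+4=4, 0+8=8, 0+10=10
a = 4: 4+4=8, 4+8=12, 4+10=14
a = 8: 8+8=16, 8+10=18
a = 10: 10+10=20
Distinct sums: {-10, -9, -8, -7, -6, -5, -4, -3, -1, 0, 1, 3, 4, 5, 6, 7, 8, 10, 12, 14, 16, 18, 20}
|A + A| = 23

|A + A| = 23


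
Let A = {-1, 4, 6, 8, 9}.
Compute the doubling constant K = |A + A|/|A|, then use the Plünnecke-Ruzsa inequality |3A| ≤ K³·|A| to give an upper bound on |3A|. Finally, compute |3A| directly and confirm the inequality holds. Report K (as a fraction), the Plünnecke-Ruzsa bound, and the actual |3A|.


|A| = 5.
Step 1: Compute A + A by enumerating all 25 pairs.
A + A = {-2, 3, 5, 7, 8, 10, 12, 13, 14, 15, 16, 17, 18}, so |A + A| = 13.
Step 2: Doubling constant K = |A + A|/|A| = 13/5 = 13/5 ≈ 2.6000.
Step 3: Plünnecke-Ruzsa gives |3A| ≤ K³·|A| = (2.6000)³ · 5 ≈ 87.8800.
Step 4: Compute 3A = A + A + A directly by enumerating all triples (a,b,c) ∈ A³; |3A| = 23.
Step 5: Check 23 ≤ 87.8800? Yes ✓.

K = 13/5, Plünnecke-Ruzsa bound K³|A| ≈ 87.8800, |3A| = 23, inequality holds.


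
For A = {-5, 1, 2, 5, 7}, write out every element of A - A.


A - A = {a - a' : a, a' ∈ A}.
Compute a - a' for each ordered pair (a, a'):
a = -5: -5--5=0, -5-1=-6, -5-2=-7, -5-5=-10, -5-7=-12
a = 1: 1--5=6, 1-1=0, 1-2=-1, 1-5=-4, 1-7=-6
a = 2: 2--5=7, 2-1=1, 2-2=0, 2-5=-3, 2-7=-5
a = 5: 5--5=10, 5-1=4, 5-2=3, 5-5=0, 5-7=-2
a = 7: 7--5=12, 7-1=6, 7-2=5, 7-5=2, 7-7=0
Collecting distinct values (and noting 0 appears from a-a):
A - A = {-12, -10, -7, -6, -5, -4, -3, -2, -1, 0, 1, 2, 3, 4, 5, 6, 7, 10, 12}
|A - A| = 19

A - A = {-12, -10, -7, -6, -5, -4, -3, -2, -1, 0, 1, 2, 3, 4, 5, 6, 7, 10, 12}


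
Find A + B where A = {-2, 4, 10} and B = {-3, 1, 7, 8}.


A + B = {a + b : a ∈ A, b ∈ B}.
Enumerate all |A|·|B| = 3·4 = 12 pairs (a, b) and collect distinct sums.
a = -2: -2+-3=-5, -2+1=-1, -2+7=5, -2+8=6
a = 4: 4+-3=1, 4+1=5, 4+7=11, 4+8=12
a = 10: 10+-3=7, 10+1=11, 10+7=17, 10+8=18
Collecting distinct sums: A + B = {-5, -1, 1, 5, 6, 7, 11, 12, 17, 18}
|A + B| = 10

A + B = {-5, -1, 1, 5, 6, 7, 11, 12, 17, 18}


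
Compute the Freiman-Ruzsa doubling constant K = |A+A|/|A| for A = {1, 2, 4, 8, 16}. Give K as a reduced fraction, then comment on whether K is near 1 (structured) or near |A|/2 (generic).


|A| = 5.
Compute A + A by enumerating all 25 pairs.
A + A = {2, 3, 4, 5, 6, 8, 9, 10, 12, 16, 17, 18, 20, 24, 32}, so |A + A| = 15.
K = |A + A| / |A| = 15/5 = 3/1 ≈ 3.0000.
Reference: AP of size 5 gives K = 9/5 ≈ 1.8000; a fully generic set of size 5 gives K ≈ 3.0000.

|A| = 5, |A + A| = 15, K = 15/5 = 3/1.


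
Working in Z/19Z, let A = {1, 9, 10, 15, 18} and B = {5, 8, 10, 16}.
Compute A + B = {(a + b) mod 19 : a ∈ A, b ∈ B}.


Work in Z/19Z: reduce every sum a + b modulo 19.
Enumerate all 20 pairs:
a = 1: 1+5=6, 1+8=9, 1+10=11, 1+16=17
a = 9: 9+5=14, 9+8=17, 9+10=0, 9+16=6
a = 10: 10+5=15, 10+8=18, 10+10=1, 10+16=7
a = 15: 15+5=1, 15+8=4, 15+10=6, 15+16=12
a = 18: 18+5=4, 18+8=7, 18+10=9, 18+16=15
Distinct residues collected: {0, 1, 4, 6, 7, 9, 11, 12, 14, 15, 17, 18}
|A + B| = 12 (out of 19 total residues).

A + B = {0, 1, 4, 6, 7, 9, 11, 12, 14, 15, 17, 18}


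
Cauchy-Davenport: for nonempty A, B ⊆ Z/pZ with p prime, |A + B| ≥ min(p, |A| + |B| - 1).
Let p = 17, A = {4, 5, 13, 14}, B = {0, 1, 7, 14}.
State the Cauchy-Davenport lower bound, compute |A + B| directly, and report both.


Cauchy-Davenport: |A + B| ≥ min(p, |A| + |B| - 1) for A, B nonempty in Z/pZ.
|A| = 4, |B| = 4, p = 17.
CD lower bound = min(17, 4 + 4 - 1) = min(17, 7) = 7.
Compute A + B mod 17 directly:
a = 4: 4+0=4, 4+1=5, 4+7=11, 4+14=1
a = 5: 5+0=5, 5+1=6, 5+7=12, 5+14=2
a = 13: 13+0=13, 13+1=14, 13+7=3, 13+14=10
a = 14: 14+0=14, 14+1=15, 14+7=4, 14+14=11
A + B = {1, 2, 3, 4, 5, 6, 10, 11, 12, 13, 14, 15}, so |A + B| = 12.
Verify: 12 ≥ 7? Yes ✓.

CD lower bound = 7, actual |A + B| = 12.


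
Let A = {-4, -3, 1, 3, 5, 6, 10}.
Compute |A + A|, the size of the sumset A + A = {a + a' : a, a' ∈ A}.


A + A = {a + a' : a, a' ∈ A}; |A| = 7.
General bounds: 2|A| - 1 ≤ |A + A| ≤ |A|(|A|+1)/2, i.e. 13 ≤ |A + A| ≤ 28.
Lower bound 2|A|-1 is attained iff A is an arithmetic progression.
Enumerate sums a + a' for a ≤ a' (symmetric, so this suffices):
a = -4: -4+-4=-8, -4+-3=-7, -4+1=-3, -4+3=-1, -4+5=1, -4+6=2, -4+10=6
a = -3: -3+-3=-6, -3+1=-2, -3+3=0, -3+5=2, -3+6=3, -3+10=7
a = 1: 1+1=2, 1+3=4, 1+5=6, 1+6=7, 1+10=11
a = 3: 3+3=6, 3+5=8, 3+6=9, 3+10=13
a = 5: 5+5=10, 5+6=11, 5+10=15
a = 6: 6+6=12, 6+10=16
a = 10: 10+10=20
Distinct sums: {-8, -7, -6, -3, -2, -1, 0, 1, 2, 3, 4, 6, 7, 8, 9, 10, 11, 12, 13, 15, 16, 20}
|A + A| = 22

|A + A| = 22


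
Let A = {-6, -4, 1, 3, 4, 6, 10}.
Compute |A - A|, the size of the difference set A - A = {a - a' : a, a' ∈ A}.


A - A = {a - a' : a, a' ∈ A}; |A| = 7.
Bounds: 2|A|-1 ≤ |A - A| ≤ |A|² - |A| + 1, i.e. 13 ≤ |A - A| ≤ 43.
Note: 0 ∈ A - A always (from a - a). The set is symmetric: if d ∈ A - A then -d ∈ A - A.
Enumerate nonzero differences d = a - a' with a > a' (then include -d):
Positive differences: {1, 2, 3, 4, 5, 6, 7, 8, 9, 10, 12, 14, 16}
Full difference set: {0} ∪ (positive diffs) ∪ (negative diffs).
|A - A| = 1 + 2·13 = 27 (matches direct enumeration: 27).

|A - A| = 27


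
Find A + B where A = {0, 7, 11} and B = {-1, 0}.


A + B = {a + b : a ∈ A, b ∈ B}.
Enumerate all |A|·|B| = 3·2 = 6 pairs (a, b) and collect distinct sums.
a = 0: 0+-1=-1, 0+0=0
a = 7: 7+-1=6, 7+0=7
a = 11: 11+-1=10, 11+0=11
Collecting distinct sums: A + B = {-1, 0, 6, 7, 10, 11}
|A + B| = 6

A + B = {-1, 0, 6, 7, 10, 11}


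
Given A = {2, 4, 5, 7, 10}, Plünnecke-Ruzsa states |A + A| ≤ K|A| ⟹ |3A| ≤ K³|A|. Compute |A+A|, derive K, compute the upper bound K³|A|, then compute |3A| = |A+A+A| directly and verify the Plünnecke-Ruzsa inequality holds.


|A| = 5.
Step 1: Compute A + A by enumerating all 25 pairs.
A + A = {4, 6, 7, 8, 9, 10, 11, 12, 14, 15, 17, 20}, so |A + A| = 12.
Step 2: Doubling constant K = |A + A|/|A| = 12/5 = 12/5 ≈ 2.4000.
Step 3: Plünnecke-Ruzsa gives |3A| ≤ K³·|A| = (2.4000)³ · 5 ≈ 69.1200.
Step 4: Compute 3A = A + A + A directly by enumerating all triples (a,b,c) ∈ A³; |3A| = 20.
Step 5: Check 20 ≤ 69.1200? Yes ✓.

K = 12/5, Plünnecke-Ruzsa bound K³|A| ≈ 69.1200, |3A| = 20, inequality holds.


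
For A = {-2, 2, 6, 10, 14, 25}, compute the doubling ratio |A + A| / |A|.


|A| = 6.
Compute A + A by enumerating all 36 pairs.
A + A = {-4, 0, 4, 8, 12, 16, 20, 23, 24, 27, 28, 31, 35, 39, 50}, so |A + A| = 15.
K = |A + A| / |A| = 15/6 = 5/2 ≈ 2.5000.
Reference: AP of size 6 gives K = 11/6 ≈ 1.8333; a fully generic set of size 6 gives K ≈ 3.5000.

|A| = 6, |A + A| = 15, K = 15/6 = 5/2.


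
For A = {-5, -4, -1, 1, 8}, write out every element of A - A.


A - A = {a - a' : a, a' ∈ A}.
Compute a - a' for each ordered pair (a, a'):
a = -5: -5--5=0, -5--4=-1, -5--1=-4, -5-1=-6, -5-8=-13
a = -4: -4--5=1, -4--4=0, -4--1=-3, -4-1=-5, -4-8=-12
a = -1: -1--5=4, -1--4=3, -1--1=0, -1-1=-2, -1-8=-9
a = 1: 1--5=6, 1--4=5, 1--1=2, 1-1=0, 1-8=-7
a = 8: 8--5=13, 8--4=12, 8--1=9, 8-1=7, 8-8=0
Collecting distinct values (and noting 0 appears from a-a):
A - A = {-13, -12, -9, -7, -6, -5, -4, -3, -2, -1, 0, 1, 2, 3, 4, 5, 6, 7, 9, 12, 13}
|A - A| = 21

A - A = {-13, -12, -9, -7, -6, -5, -4, -3, -2, -1, 0, 1, 2, 3, 4, 5, 6, 7, 9, 12, 13}


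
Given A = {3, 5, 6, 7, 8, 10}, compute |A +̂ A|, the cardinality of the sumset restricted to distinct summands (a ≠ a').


Restricted sumset: A +̂ A = {a + a' : a ∈ A, a' ∈ A, a ≠ a'}.
Equivalently, take A + A and drop any sum 2a that is achievable ONLY as a + a for a ∈ A (i.e. sums representable only with equal summands).
Enumerate pairs (a, a') with a < a' (symmetric, so each unordered pair gives one sum; this covers all a ≠ a'):
  3 + 5 = 8
  3 + 6 = 9
  3 + 7 = 10
  3 + 8 = 11
  3 + 10 = 13
  5 + 6 = 11
  5 + 7 = 12
  5 + 8 = 13
  5 + 10 = 15
  6 + 7 = 13
  6 + 8 = 14
  6 + 10 = 16
  7 + 8 = 15
  7 + 10 = 17
  8 + 10 = 18
Collected distinct sums: {8, 9, 10, 11, 12, 13, 14, 15, 16, 17, 18}
|A +̂ A| = 11
(Reference bound: |A +̂ A| ≥ 2|A| - 3 for |A| ≥ 2, with |A| = 6 giving ≥ 9.)

|A +̂ A| = 11


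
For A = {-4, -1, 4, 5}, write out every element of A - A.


A - A = {a - a' : a, a' ∈ A}.
Compute a - a' for each ordered pair (a, a'):
a = -4: -4--4=0, -4--1=-3, -4-4=-8, -4-5=-9
a = -1: -1--4=3, -1--1=0, -1-4=-5, -1-5=-6
a = 4: 4--4=8, 4--1=5, 4-4=0, 4-5=-1
a = 5: 5--4=9, 5--1=6, 5-4=1, 5-5=0
Collecting distinct values (and noting 0 appears from a-a):
A - A = {-9, -8, -6, -5, -3, -1, 0, 1, 3, 5, 6, 8, 9}
|A - A| = 13

A - A = {-9, -8, -6, -5, -3, -1, 0, 1, 3, 5, 6, 8, 9}


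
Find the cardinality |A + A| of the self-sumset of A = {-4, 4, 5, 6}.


A + A = {a + a' : a, a' ∈ A}; |A| = 4.
General bounds: 2|A| - 1 ≤ |A + A| ≤ |A|(|A|+1)/2, i.e. 7 ≤ |A + A| ≤ 10.
Lower bound 2|A|-1 is attained iff A is an arithmetic progression.
Enumerate sums a + a' for a ≤ a' (symmetric, so this suffices):
a = -4: -4+-4=-8, -4+4=0, -4+5=1, -4+6=2
a = 4: 4+4=8, 4+5=9, 4+6=10
a = 5: 5+5=10, 5+6=11
a = 6: 6+6=12
Distinct sums: {-8, 0, 1, 2, 8, 9, 10, 11, 12}
|A + A| = 9

|A + A| = 9


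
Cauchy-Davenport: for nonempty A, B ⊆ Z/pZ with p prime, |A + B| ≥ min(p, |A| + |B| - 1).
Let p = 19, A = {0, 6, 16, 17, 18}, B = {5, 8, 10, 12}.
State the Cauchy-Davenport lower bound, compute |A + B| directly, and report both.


Cauchy-Davenport: |A + B| ≥ min(p, |A| + |B| - 1) for A, B nonempty in Z/pZ.
|A| = 5, |B| = 4, p = 19.
CD lower bound = min(19, 5 + 4 - 1) = min(19, 8) = 8.
Compute A + B mod 19 directly:
a = 0: 0+5=5, 0+8=8, 0+10=10, 0+12=12
a = 6: 6+5=11, 6+8=14, 6+10=16, 6+12=18
a = 16: 16+5=2, 16+8=5, 16+10=7, 16+12=9
a = 17: 17+5=3, 17+8=6, 17+10=8, 17+12=10
a = 18: 18+5=4, 18+8=7, 18+10=9, 18+12=11
A + B = {2, 3, 4, 5, 6, 7, 8, 9, 10, 11, 12, 14, 16, 18}, so |A + B| = 14.
Verify: 14 ≥ 8? Yes ✓.

CD lower bound = 8, actual |A + B| = 14.


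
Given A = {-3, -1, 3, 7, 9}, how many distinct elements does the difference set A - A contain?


A - A = {a - a' : a, a' ∈ A}; |A| = 5.
Bounds: 2|A|-1 ≤ |A - A| ≤ |A|² - |A| + 1, i.e. 9 ≤ |A - A| ≤ 21.
Note: 0 ∈ A - A always (from a - a). The set is symmetric: if d ∈ A - A then -d ∈ A - A.
Enumerate nonzero differences d = a - a' with a > a' (then include -d):
Positive differences: {2, 4, 6, 8, 10, 12}
Full difference set: {0} ∪ (positive diffs) ∪ (negative diffs).
|A - A| = 1 + 2·6 = 13 (matches direct enumeration: 13).

|A - A| = 13


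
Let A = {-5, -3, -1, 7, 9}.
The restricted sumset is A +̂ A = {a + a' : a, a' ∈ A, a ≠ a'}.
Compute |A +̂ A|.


Restricted sumset: A +̂ A = {a + a' : a ∈ A, a' ∈ A, a ≠ a'}.
Equivalently, take A + A and drop any sum 2a that is achievable ONLY as a + a for a ∈ A (i.e. sums representable only with equal summands).
Enumerate pairs (a, a') with a < a' (symmetric, so each unordered pair gives one sum; this covers all a ≠ a'):
  -5 + -3 = -8
  -5 + -1 = -6
  -5 + 7 = 2
  -5 + 9 = 4
  -3 + -1 = -4
  -3 + 7 = 4
  -3 + 9 = 6
  -1 + 7 = 6
  -1 + 9 = 8
  7 + 9 = 16
Collected distinct sums: {-8, -6, -4, 2, 4, 6, 8, 16}
|A +̂ A| = 8
(Reference bound: |A +̂ A| ≥ 2|A| - 3 for |A| ≥ 2, with |A| = 5 giving ≥ 7.)

|A +̂ A| = 8


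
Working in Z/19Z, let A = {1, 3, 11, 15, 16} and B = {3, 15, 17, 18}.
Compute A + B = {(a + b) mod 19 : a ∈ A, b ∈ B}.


Work in Z/19Z: reduce every sum a + b modulo 19.
Enumerate all 20 pairs:
a = 1: 1+3=4, 1+15=16, 1+17=18, 1+18=0
a = 3: 3+3=6, 3+15=18, 3+17=1, 3+18=2
a = 11: 11+3=14, 11+15=7, 11+17=9, 11+18=10
a = 15: 15+3=18, 15+15=11, 15+17=13, 15+18=14
a = 16: 16+3=0, 16+15=12, 16+17=14, 16+18=15
Distinct residues collected: {0, 1, 2, 4, 6, 7, 9, 10, 11, 12, 13, 14, 15, 16, 18}
|A + B| = 15 (out of 19 total residues).

A + B = {0, 1, 2, 4, 6, 7, 9, 10, 11, 12, 13, 14, 15, 16, 18}


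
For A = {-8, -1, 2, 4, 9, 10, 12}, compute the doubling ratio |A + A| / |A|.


|A| = 7.
Compute A + A by enumerating all 49 pairs.
A + A = {-16, -9, -6, -4, -2, 1, 2, 3, 4, 6, 8, 9, 11, 12, 13, 14, 16, 18, 19, 20, 21, 22, 24}, so |A + A| = 23.
K = |A + A| / |A| = 23/7 (already in lowest terms) ≈ 3.2857.
Reference: AP of size 7 gives K = 13/7 ≈ 1.8571; a fully generic set of size 7 gives K ≈ 4.0000.

|A| = 7, |A + A| = 23, K = 23/7.


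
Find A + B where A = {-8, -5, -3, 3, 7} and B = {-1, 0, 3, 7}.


A + B = {a + b : a ∈ A, b ∈ B}.
Enumerate all |A|·|B| = 5·4 = 20 pairs (a, b) and collect distinct sums.
a = -8: -8+-1=-9, -8+0=-8, -8+3=-5, -8+7=-1
a = -5: -5+-1=-6, -5+0=-5, -5+3=-2, -5+7=2
a = -3: -3+-1=-4, -3+0=-3, -3+3=0, -3+7=4
a = 3: 3+-1=2, 3+0=3, 3+3=6, 3+7=10
a = 7: 7+-1=6, 7+0=7, 7+3=10, 7+7=14
Collecting distinct sums: A + B = {-9, -8, -6, -5, -4, -3, -2, -1, 0, 2, 3, 4, 6, 7, 10, 14}
|A + B| = 16

A + B = {-9, -8, -6, -5, -4, -3, -2, -1, 0, 2, 3, 4, 6, 7, 10, 14}


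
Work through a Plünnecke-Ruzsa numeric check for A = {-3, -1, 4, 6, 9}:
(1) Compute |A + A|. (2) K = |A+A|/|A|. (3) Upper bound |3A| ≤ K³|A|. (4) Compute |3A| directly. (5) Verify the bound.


|A| = 5.
Step 1: Compute A + A by enumerating all 25 pairs.
A + A = {-6, -4, -2, 1, 3, 5, 6, 8, 10, 12, 13, 15, 18}, so |A + A| = 13.
Step 2: Doubling constant K = |A + A|/|A| = 13/5 = 13/5 ≈ 2.6000.
Step 3: Plünnecke-Ruzsa gives |3A| ≤ K³·|A| = (2.6000)³ · 5 ≈ 87.8800.
Step 4: Compute 3A = A + A + A directly by enumerating all triples (a,b,c) ∈ A³; |3A| = 25.
Step 5: Check 25 ≤ 87.8800? Yes ✓.

K = 13/5, Plünnecke-Ruzsa bound K³|A| ≈ 87.8800, |3A| = 25, inequality holds.
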